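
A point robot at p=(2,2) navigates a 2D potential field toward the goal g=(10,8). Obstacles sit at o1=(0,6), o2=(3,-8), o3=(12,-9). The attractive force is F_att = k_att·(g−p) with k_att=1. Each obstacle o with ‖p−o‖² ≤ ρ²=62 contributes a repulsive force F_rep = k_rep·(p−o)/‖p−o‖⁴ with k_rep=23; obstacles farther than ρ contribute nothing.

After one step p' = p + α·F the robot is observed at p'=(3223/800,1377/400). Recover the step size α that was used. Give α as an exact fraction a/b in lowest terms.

α = 1/4

F_att = 1·(g−p) = 1·(8,6) = (8.0000,6.0000)
o1: d²=20 ≤ ρ²=62; F_rep = 23·(2,-4)/20² = (0.1150,-0.2300)
o2: d²=101 > ρ²=62 → inactive
o3: d²=221 > ρ²=62 → inactive
F = F_att + ΣF_rep = (8.1150,5.7700)
Δp = p'−p = (2.0288,1.4425); α = Δx/Fx = (1623/800) / (1623/200) = 1/4
check: Δy/Fy = (577/400) / (577/100) = 1/4 ✓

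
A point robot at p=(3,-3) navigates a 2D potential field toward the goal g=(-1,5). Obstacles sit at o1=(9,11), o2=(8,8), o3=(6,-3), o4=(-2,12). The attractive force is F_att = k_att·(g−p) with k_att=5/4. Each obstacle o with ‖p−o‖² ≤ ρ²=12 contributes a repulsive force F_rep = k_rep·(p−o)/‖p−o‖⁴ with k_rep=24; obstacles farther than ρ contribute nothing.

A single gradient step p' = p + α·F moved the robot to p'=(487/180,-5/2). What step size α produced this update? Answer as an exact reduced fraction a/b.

F_att = 5/4·(g−p) = 5/4·(-4,8) = (-5.0000,10.0000)
o1: d²=232 > ρ²=12 → inactive
o2: d²=146 > ρ²=12 → inactive
o3: d²=9 ≤ ρ²=12; F_rep = 24·(-3,0)/9² = (-0.8889,0.0000)
o4: d²=250 > ρ²=12 → inactive
F = F_att + ΣF_rep = (-5.8889,10.0000)
Δp = p'−p = (-0.2944,0.5000); α = Δx/Fx = (-53/180) / (-53/9) = 1/20
check: Δy/Fy = (1/2) / (10) = 1/20 ✓

α = 1/20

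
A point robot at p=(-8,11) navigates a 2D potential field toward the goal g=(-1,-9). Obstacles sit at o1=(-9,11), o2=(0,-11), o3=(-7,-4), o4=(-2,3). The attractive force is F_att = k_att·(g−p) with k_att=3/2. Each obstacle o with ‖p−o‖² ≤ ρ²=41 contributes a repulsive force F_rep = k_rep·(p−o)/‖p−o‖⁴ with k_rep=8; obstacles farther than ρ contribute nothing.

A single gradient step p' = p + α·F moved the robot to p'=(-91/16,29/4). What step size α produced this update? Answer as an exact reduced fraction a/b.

α = 1/8

F_att = 3/2·(g−p) = 3/2·(7,-20) = (10.5000,-30.0000)
o1: d²=1 ≤ ρ²=41; F_rep = 8·(1,0)/1² = (8.0000,0.0000)
o2: d²=548 > ρ²=41 → inactive
o3: d²=226 > ρ²=41 → inactive
o4: d²=100 > ρ²=41 → inactive
F = F_att + ΣF_rep = (18.5000,-30.0000)
Δp = p'−p = (2.3125,-3.7500); α = Δx/Fx = (37/16) / (37/2) = 1/8
check: Δy/Fy = (-15/4) / (-30) = 1/8 ✓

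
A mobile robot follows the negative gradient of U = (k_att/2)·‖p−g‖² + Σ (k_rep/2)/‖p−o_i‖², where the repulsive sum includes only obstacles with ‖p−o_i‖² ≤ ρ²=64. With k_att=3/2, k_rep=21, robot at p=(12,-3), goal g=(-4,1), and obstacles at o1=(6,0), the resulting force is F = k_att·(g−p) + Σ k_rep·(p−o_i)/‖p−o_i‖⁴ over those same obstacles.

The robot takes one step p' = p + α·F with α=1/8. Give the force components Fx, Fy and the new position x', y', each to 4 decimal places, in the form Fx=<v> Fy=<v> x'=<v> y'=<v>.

F_att = 3/2·(g−p) = 3/2·(-16,4) = (-24.0000,6.0000)
o1: d²=45 ≤ ρ²=64; F_rep = 21·(6,-3)/45² = (0.0622,-0.0311)
F = F_att + ΣF_rep = (-23.9378,5.9689)
p' = p + 1/8·F = (9.0078,-2.2539)

Fx=-23.9378 Fy=5.9689 x'=9.0078 y'=-2.2539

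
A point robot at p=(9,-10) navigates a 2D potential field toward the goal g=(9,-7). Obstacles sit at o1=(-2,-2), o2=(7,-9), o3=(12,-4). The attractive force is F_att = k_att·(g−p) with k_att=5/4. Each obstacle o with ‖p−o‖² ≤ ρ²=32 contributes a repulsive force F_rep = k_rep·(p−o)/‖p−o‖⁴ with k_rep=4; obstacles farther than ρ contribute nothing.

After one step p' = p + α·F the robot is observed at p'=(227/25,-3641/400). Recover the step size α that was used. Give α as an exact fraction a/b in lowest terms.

α = 1/4

F_att = 5/4·(g−p) = 5/4·(0,3) = (0.0000,3.7500)
o1: d²=185 > ρ²=32 → inactive
o2: d²=5 ≤ ρ²=32; F_rep = 4·(2,-1)/5² = (0.3200,-0.1600)
o3: d²=45 > ρ²=32 → inactive
F = F_att + ΣF_rep = (0.3200,3.5900)
Δp = p'−p = (0.0800,0.8975); α = Δx/Fx = (2/25) / (8/25) = 1/4
check: Δy/Fy = (359/400) / (359/100) = 1/4 ✓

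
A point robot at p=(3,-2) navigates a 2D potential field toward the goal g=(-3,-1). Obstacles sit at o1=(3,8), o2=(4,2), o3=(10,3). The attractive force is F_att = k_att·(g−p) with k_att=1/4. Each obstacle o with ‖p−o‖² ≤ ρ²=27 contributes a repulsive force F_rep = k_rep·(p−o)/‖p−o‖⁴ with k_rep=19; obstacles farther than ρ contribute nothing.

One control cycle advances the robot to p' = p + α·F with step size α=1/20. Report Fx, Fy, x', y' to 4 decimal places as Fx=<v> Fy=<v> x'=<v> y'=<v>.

F_att = 1/4·(g−p) = 1/4·(-6,1) = (-1.5000,0.2500)
o1: d²=100 > ρ²=27 → inactive
o2: d²=17 ≤ ρ²=27; F_rep = 19·(-1,-4)/17² = (-0.0657,-0.2630)
o3: d²=74 > ρ²=27 → inactive
F = F_att + ΣF_rep = (-1.5657,-0.0130)
p' = p + 1/20·F = (2.9217,-2.0006)

Fx=-1.5657 Fy=-0.0130 x'=2.9217 y'=-2.0006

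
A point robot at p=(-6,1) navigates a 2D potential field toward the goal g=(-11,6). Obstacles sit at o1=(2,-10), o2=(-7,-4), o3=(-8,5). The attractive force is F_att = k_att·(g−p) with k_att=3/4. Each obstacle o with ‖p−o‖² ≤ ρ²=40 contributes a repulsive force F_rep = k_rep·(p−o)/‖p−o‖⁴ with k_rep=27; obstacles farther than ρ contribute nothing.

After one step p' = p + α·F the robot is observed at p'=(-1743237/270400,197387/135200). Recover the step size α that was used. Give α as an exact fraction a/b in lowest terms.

α = 1/8

F_att = 3/4·(g−p) = 3/4·(-5,5) = (-3.7500,3.7500)
o1: d²=185 > ρ²=40 → inactive
o2: d²=26 ≤ ρ²=40; F_rep = 27·(1,5)/26² = (0.0399,0.1997)
o3: d²=20 ≤ ρ²=40; F_rep = 27·(2,-4)/20² = (0.1350,-0.2700)
F = F_att + ΣF_rep = (-3.5751,3.6797)
Δp = p'−p = (-0.4469,0.4600); α = Δx/Fx = (-120837/270400) / (-120837/33800) = 1/8
check: Δy/Fy = (62187/135200) / (62187/16900) = 1/8 ✓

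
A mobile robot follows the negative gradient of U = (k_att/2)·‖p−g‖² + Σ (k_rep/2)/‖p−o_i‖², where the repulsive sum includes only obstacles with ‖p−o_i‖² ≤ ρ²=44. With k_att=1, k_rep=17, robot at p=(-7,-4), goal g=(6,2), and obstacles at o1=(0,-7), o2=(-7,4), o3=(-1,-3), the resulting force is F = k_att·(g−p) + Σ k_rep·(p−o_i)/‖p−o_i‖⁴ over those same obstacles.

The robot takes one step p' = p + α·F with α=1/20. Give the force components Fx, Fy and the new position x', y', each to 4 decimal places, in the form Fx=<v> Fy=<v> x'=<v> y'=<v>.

Fx=12.9255 Fy=5.9876 x'=-6.3537 y'=-3.7006

F_att = 1·(g−p) = 1·(13,6) = (13.0000,6.0000)
o1: d²=58 > ρ²=44 → inactive
o2: d²=64 > ρ²=44 → inactive
o3: d²=37 ≤ ρ²=44; F_rep = 17·(-6,-1)/37² = (-0.0745,-0.0124)
F = F_att + ΣF_rep = (12.9255,5.9876)
p' = p + 1/20·F = (-6.3537,-3.7006)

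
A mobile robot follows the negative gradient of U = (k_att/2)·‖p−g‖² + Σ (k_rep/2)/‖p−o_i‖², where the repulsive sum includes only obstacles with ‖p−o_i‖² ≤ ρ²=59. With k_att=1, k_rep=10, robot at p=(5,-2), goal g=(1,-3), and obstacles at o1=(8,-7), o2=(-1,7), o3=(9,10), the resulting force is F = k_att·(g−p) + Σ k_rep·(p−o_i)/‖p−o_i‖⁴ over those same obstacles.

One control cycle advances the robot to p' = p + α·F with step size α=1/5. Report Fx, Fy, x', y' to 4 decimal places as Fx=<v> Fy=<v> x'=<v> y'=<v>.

F_att = 1·(g−p) = 1·(-4,-1) = (-4.0000,-1.0000)
o1: d²=34 ≤ ρ²=59; F_rep = 10·(-3,5)/34² = (-0.0260,0.0433)
o2: d²=117 > ρ²=59 → inactive
o3: d²=160 > ρ²=59 → inactive
F = F_att + ΣF_rep = (-4.0260,-0.9567)
p' = p + 1/5·F = (4.1948,-2.1913)

Fx=-4.0260 Fy=-0.9567 x'=4.1948 y'=-2.1913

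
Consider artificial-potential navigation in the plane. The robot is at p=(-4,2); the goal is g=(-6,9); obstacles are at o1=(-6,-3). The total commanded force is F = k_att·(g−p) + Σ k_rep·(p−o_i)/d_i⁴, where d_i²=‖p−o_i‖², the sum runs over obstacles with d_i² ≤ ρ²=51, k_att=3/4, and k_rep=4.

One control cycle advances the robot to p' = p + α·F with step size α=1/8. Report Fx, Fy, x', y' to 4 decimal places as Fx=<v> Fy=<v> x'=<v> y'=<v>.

F_att = 3/4·(g−p) = 3/4·(-2,7) = (-1.5000,5.2500)
o1: d²=29 ≤ ρ²=51; F_rep = 4·(2,5)/29² = (0.0095,0.0238)
F = F_att + ΣF_rep = (-1.4905,5.2738)
p' = p + 1/8·F = (-4.1863,2.6592)

Fx=-1.4905 Fy=5.2738 x'=-4.1863 y'=2.6592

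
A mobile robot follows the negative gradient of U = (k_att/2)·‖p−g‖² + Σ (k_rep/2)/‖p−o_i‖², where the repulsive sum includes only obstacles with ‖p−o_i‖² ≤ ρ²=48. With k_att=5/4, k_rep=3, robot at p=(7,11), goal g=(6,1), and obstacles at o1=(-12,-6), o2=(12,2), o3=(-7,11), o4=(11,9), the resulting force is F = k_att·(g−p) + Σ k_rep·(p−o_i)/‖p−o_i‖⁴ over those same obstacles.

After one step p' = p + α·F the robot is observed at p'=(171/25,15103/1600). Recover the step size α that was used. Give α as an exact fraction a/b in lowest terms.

α = 1/8

F_att = 5/4·(g−p) = 5/4·(-1,-10) = (-1.2500,-12.5000)
o1: d²=650 > ρ²=48 → inactive
o2: d²=106 > ρ²=48 → inactive
o3: d²=196 > ρ²=48 → inactive
o4: d²=20 ≤ ρ²=48; F_rep = 3·(-4,2)/20² = (-0.0300,0.0150)
F = F_att + ΣF_rep = (-1.2800,-12.4850)
Δp = p'−p = (-0.1600,-1.5606); α = Δx/Fx = (-4/25) / (-32/25) = 1/8
check: Δy/Fy = (-2497/1600) / (-2497/200) = 1/8 ✓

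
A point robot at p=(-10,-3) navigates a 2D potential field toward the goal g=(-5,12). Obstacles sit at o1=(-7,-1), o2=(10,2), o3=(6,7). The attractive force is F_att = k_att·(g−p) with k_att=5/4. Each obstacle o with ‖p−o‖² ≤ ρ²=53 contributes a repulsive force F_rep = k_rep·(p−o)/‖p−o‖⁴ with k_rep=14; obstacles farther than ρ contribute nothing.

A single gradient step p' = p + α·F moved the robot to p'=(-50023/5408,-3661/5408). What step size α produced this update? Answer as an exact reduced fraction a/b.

α = 1/8

F_att = 5/4·(g−p) = 5/4·(5,15) = (6.2500,18.7500)
o1: d²=13 ≤ ρ²=53; F_rep = 14·(-3,-2)/13² = (-0.2485,-0.1657)
o2: d²=425 > ρ²=53 → inactive
o3: d²=356 > ρ²=53 → inactive
F = F_att + ΣF_rep = (6.0015,18.5843)
Δp = p'−p = (0.7502,2.3230); α = Δx/Fx = (4057/5408) / (4057/676) = 1/8
check: Δy/Fy = (12563/5408) / (12563/676) = 1/8 ✓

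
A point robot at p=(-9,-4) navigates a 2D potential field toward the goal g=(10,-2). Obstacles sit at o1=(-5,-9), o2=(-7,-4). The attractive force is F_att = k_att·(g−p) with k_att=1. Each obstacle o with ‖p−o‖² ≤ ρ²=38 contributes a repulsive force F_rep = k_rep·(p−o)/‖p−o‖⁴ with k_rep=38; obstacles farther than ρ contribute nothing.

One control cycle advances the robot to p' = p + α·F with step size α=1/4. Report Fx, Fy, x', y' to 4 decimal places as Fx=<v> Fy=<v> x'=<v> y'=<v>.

F_att = 1·(g−p) = 1·(19,2) = (19.0000,2.0000)
o1: d²=41 > ρ²=38 → inactive
o2: d²=4 ≤ ρ²=38; F_rep = 38·(-2,0)/4² = (-4.7500,0.0000)
F = F_att + ΣF_rep = (14.2500,2.0000)
p' = p + 1/4·F = (-5.4375,-3.5000)

Fx=14.2500 Fy=2.0000 x'=-5.4375 y'=-3.5000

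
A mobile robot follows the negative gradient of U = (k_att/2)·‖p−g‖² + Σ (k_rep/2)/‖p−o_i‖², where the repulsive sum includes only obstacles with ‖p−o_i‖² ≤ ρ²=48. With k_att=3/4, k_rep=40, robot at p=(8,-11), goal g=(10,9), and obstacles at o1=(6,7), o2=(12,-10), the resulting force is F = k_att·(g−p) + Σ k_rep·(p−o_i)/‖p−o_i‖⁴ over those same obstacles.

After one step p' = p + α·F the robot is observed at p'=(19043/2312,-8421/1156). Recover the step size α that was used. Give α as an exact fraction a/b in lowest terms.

F_att = 3/4·(g−p) = 3/4·(2,20) = (1.5000,15.0000)
o1: d²=328 > ρ²=48 → inactive
o2: d²=17 ≤ ρ²=48; F_rep = 40·(-4,-1)/17² = (-0.5536,-0.1384)
F = F_att + ΣF_rep = (0.9464,14.8616)
Δp = p'−p = (0.2366,3.7154); α = Δx/Fx = (547/2312) / (547/578) = 1/4
check: Δy/Fy = (4295/1156) / (4295/289) = 1/4 ✓

α = 1/4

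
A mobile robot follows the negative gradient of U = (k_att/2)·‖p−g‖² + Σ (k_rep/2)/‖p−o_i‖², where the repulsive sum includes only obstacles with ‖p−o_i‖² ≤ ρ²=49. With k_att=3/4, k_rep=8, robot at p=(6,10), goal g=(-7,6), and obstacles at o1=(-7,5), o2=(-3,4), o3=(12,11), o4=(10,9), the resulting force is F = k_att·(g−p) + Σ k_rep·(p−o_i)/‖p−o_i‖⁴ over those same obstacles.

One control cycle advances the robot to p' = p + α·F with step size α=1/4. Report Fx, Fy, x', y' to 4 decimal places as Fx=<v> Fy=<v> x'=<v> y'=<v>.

Fx=-9.8958 Fy=-2.9782 x'=3.5261 y'=9.2555

F_att = 3/4·(g−p) = 3/4·(-13,-4) = (-9.7500,-3.0000)
o1: d²=194 > ρ²=49 → inactive
o2: d²=117 > ρ²=49 → inactive
o3: d²=37 ≤ ρ²=49; F_rep = 8·(-6,-1)/37² = (-0.0351,-0.0058)
o4: d²=17 ≤ ρ²=49; F_rep = 8·(-4,1)/17² = (-0.1107,0.0277)
F = F_att + ΣF_rep = (-9.8958,-2.9782)
p' = p + 1/4·F = (3.5261,9.2555)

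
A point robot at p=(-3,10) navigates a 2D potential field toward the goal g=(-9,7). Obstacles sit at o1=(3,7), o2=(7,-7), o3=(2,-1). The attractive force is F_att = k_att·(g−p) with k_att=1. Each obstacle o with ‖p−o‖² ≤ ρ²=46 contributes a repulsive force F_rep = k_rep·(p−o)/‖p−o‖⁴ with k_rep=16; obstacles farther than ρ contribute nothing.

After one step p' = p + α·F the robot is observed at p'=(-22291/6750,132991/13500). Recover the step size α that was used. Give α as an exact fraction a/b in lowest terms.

α = 1/20

F_att = 1·(g−p) = 1·(-6,-3) = (-6.0000,-3.0000)
o1: d²=45 ≤ ρ²=46; F_rep = 16·(-6,3)/45² = (-0.0474,0.0237)
o2: d²=389 > ρ²=46 → inactive
o3: d²=146 > ρ²=46 → inactive
F = F_att + ΣF_rep = (-6.0474,-2.9763)
Δp = p'−p = (-0.3024,-0.1488); α = Δx/Fx = (-2041/6750) / (-4082/675) = 1/20
check: Δy/Fy = (-2009/13500) / (-2009/675) = 1/20 ✓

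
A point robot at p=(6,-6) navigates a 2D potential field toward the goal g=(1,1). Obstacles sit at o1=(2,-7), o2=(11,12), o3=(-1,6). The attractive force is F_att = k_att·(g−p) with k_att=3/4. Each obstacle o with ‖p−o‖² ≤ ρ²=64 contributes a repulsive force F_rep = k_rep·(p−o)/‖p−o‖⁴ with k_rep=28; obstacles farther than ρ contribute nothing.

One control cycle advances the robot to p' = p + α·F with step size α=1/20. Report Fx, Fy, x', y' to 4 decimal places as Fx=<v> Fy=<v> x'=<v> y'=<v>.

Fx=-3.3625 Fy=5.3469 x'=5.8319 y'=-5.7327

F_att = 3/4·(g−p) = 3/4·(-5,7) = (-3.7500,5.2500)
o1: d²=17 ≤ ρ²=64; F_rep = 28·(4,1)/17² = (0.3875,0.0969)
o2: d²=349 > ρ²=64 → inactive
o3: d²=193 > ρ²=64 → inactive
F = F_att + ΣF_rep = (-3.3625,5.3469)
p' = p + 1/20·F = (5.8319,-5.7327)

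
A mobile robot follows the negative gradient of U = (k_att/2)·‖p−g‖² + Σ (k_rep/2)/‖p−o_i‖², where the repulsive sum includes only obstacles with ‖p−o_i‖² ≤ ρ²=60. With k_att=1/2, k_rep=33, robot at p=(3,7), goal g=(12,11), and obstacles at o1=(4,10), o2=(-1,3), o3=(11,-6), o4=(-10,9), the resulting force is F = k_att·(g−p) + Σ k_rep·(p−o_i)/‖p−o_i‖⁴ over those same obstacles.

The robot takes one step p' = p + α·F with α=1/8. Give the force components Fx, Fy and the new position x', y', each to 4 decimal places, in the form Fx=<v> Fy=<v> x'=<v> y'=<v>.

F_att = 1/2·(g−p) = 1/2·(9,4) = (4.5000,2.0000)
o1: d²=10 ≤ ρ²=60; F_rep = 33·(-1,-3)/10² = (-0.3300,-0.9900)
o2: d²=32 ≤ ρ²=60; F_rep = 33·(4,4)/32² = (0.1289,0.1289)
o3: d²=233 > ρ²=60 → inactive
o4: d²=173 > ρ²=60 → inactive
F = F_att + ΣF_rep = (4.2989,1.1389)
p' = p + 1/8·F = (3.5374,7.1424)

Fx=4.2989 Fy=1.1389 x'=3.5374 y'=7.1424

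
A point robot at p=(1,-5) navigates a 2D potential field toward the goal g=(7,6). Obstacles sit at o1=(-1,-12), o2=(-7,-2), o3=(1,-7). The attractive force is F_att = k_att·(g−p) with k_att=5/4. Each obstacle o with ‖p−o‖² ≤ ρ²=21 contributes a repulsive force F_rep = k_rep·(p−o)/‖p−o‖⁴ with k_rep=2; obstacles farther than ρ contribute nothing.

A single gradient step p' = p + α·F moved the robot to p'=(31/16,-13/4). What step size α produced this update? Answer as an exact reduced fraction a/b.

α = 1/8

F_att = 5/4·(g−p) = 5/4·(6,11) = (7.5000,13.7500)
o1: d²=53 > ρ²=21 → inactive
o2: d²=73 > ρ²=21 → inactive
o3: d²=4 ≤ ρ²=21; F_rep = 2·(0,2)/4² = (0.0000,0.2500)
F = F_att + ΣF_rep = (7.5000,14.0000)
Δp = p'−p = (0.9375,1.7500); α = Δx/Fx = (15/16) / (15/2) = 1/8
check: Δy/Fy = (7/4) / (14) = 1/8 ✓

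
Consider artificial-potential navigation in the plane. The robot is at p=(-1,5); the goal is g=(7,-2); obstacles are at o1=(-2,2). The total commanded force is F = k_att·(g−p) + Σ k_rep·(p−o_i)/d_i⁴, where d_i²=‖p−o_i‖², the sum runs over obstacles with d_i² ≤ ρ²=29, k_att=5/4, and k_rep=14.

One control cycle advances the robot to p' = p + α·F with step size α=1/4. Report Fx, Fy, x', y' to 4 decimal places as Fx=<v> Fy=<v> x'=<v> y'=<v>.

Fx=10.1400 Fy=-8.3300 x'=1.5350 y'=2.9175

F_att = 5/4·(g−p) = 5/4·(8,-7) = (10.0000,-8.7500)
o1: d²=10 ≤ ρ²=29; F_rep = 14·(1,3)/10² = (0.1400,0.4200)
F = F_att + ΣF_rep = (10.1400,-8.3300)
p' = p + 1/4·F = (1.5350,2.9175)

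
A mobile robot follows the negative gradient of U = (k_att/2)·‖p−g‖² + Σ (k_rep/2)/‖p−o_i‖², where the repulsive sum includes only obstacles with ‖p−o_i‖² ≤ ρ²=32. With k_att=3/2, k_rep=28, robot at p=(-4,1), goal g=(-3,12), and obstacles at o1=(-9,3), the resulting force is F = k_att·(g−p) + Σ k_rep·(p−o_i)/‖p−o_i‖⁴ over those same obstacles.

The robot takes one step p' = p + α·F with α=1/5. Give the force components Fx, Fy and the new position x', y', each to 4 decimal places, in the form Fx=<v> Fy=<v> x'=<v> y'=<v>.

Fx=1.6665 Fy=16.4334 x'=-3.6667 y'=4.2867

F_att = 3/2·(g−p) = 3/2·(1,11) = (1.5000,16.5000)
o1: d²=29 ≤ ρ²=32; F_rep = 28·(5,-2)/29² = (0.1665,-0.0666)
F = F_att + ΣF_rep = (1.6665,16.4334)
p' = p + 1/5·F = (-3.6667,4.2867)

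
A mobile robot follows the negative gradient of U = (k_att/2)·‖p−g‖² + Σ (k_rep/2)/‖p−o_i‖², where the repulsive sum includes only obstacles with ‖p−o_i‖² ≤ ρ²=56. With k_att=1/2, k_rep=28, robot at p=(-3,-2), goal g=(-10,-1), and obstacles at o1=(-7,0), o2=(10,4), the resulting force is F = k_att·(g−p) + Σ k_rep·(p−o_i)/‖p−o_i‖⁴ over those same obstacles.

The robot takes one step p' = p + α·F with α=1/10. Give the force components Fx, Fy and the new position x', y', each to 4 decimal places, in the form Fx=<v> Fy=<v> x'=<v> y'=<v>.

F_att = 1/2·(g−p) = 1/2·(-7,1) = (-3.5000,0.5000)
o1: d²=20 ≤ ρ²=56; F_rep = 28·(4,-2)/20² = (0.2800,-0.1400)
o2: d²=205 > ρ²=56 → inactive
F = F_att + ΣF_rep = (-3.2200,0.3600)
p' = p + 1/10·F = (-3.3220,-1.9640)

Fx=-3.2200 Fy=0.3600 x'=-3.3220 y'=-1.9640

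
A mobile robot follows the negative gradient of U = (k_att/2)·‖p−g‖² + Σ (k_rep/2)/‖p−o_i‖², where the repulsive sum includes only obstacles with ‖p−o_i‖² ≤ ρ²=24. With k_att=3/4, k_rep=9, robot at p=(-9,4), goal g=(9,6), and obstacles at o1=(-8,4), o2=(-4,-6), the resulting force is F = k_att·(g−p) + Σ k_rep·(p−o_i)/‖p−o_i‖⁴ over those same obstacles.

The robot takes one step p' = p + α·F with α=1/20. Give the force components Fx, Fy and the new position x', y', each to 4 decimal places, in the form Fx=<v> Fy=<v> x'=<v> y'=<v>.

Fx=4.5000 Fy=1.5000 x'=-8.7750 y'=4.0750

F_att = 3/4·(g−p) = 3/4·(18,2) = (13.5000,1.5000)
o1: d²=1 ≤ ρ²=24; F_rep = 9·(-1,0)/1² = (-9.0000,0.0000)
o2: d²=125 > ρ²=24 → inactive
F = F_att + ΣF_rep = (4.5000,1.5000)
p' = p + 1/20·F = (-8.7750,4.0750)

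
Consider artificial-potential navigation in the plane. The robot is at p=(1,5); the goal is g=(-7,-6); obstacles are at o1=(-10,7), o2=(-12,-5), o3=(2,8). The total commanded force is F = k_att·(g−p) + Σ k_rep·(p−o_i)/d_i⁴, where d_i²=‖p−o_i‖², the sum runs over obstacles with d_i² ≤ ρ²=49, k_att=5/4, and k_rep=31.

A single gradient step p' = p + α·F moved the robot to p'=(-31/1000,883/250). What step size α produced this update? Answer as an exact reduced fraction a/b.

F_att = 5/4·(g−p) = 5/4·(-8,-11) = (-10.0000,-13.7500)
o1: d²=125 > ρ²=49 → inactive
o2: d²=269 > ρ²=49 → inactive
o3: d²=10 ≤ ρ²=49; F_rep = 31·(-1,-3)/10² = (-0.3100,-0.9300)
F = F_att + ΣF_rep = (-10.3100,-14.6800)
Δp = p'−p = (-1.0310,-1.4680); α = Δx/Fx = (-1031/1000) / (-1031/100) = 1/10
check: Δy/Fy = (-367/250) / (-367/25) = 1/10 ✓

α = 1/10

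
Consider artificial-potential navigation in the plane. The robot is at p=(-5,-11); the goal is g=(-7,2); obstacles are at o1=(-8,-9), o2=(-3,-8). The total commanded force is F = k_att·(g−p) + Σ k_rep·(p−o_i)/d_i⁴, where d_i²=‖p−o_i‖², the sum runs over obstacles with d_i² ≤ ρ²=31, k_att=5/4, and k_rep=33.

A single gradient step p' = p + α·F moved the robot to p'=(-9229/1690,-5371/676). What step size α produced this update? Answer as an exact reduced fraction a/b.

F_att = 5/4·(g−p) = 5/4·(-2,13) = (-2.5000,16.2500)
o1: d²=13 ≤ ρ²=31; F_rep = 33·(3,-2)/13² = (0.5858,-0.3905)
o2: d²=13 ≤ ρ²=31; F_rep = 33·(-2,-3)/13² = (-0.3905,-0.5858)
F = F_att + ΣF_rep = (-2.3047,15.2737)
Δp = p'−p = (-0.4609,3.0547); α = Δx/Fx = (-779/1690) / (-779/338) = 1/5
check: Δy/Fy = (2065/676) / (10325/676) = 1/5 ✓

α = 1/5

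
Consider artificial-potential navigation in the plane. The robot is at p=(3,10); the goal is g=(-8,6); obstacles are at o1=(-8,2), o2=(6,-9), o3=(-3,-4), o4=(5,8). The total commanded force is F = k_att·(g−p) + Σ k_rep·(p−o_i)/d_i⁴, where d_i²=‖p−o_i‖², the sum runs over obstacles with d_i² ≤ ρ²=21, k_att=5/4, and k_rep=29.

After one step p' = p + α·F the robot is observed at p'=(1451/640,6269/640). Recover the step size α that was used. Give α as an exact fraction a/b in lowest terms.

α = 1/20

F_att = 5/4·(g−p) = 5/4·(-11,-4) = (-13.7500,-5.0000)
o1: d²=185 > ρ²=21 → inactive
o2: d²=370 > ρ²=21 → inactive
o3: d²=232 > ρ²=21 → inactive
o4: d²=8 ≤ ρ²=21; F_rep = 29·(-2,2)/8² = (-0.9062,0.9062)
F = F_att + ΣF_rep = (-14.6562,-4.0938)
Δp = p'−p = (-0.7328,-0.2047); α = Δx/Fx = (-469/640) / (-469/32) = 1/20
check: Δy/Fy = (-131/640) / (-131/32) = 1/20 ✓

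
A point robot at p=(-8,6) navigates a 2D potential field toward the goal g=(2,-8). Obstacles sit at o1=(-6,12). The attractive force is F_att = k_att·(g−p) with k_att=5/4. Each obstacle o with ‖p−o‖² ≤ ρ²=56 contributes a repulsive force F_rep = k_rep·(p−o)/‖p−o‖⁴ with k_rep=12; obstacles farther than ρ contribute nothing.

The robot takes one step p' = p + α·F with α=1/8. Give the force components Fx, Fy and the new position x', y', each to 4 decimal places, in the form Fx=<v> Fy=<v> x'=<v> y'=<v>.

F_att = 5/4·(g−p) = 5/4·(10,-14) = (12.5000,-17.5000)
o1: d²=40 ≤ ρ²=56; F_rep = 12·(-2,-6)/40² = (-0.0150,-0.0450)
F = F_att + ΣF_rep = (12.4850,-17.5450)
p' = p + 1/8·F = (-6.4394,3.8069)

Fx=12.4850 Fy=-17.5450 x'=-6.4394 y'=3.8069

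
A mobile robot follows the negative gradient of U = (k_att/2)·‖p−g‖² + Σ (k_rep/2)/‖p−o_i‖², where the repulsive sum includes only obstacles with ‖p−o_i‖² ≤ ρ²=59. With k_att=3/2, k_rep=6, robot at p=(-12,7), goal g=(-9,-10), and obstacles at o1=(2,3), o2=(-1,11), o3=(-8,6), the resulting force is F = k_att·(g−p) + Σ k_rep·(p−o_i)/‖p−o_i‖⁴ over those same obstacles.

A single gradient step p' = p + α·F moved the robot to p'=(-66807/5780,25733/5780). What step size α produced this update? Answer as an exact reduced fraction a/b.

F_att = 3/2·(g−p) = 3/2·(3,-17) = (4.5000,-25.5000)
o1: d²=212 > ρ²=59 → inactive
o2: d²=137 > ρ²=59 → inactive
o3: d²=17 ≤ ρ²=59; F_rep = 6·(-4,1)/17² = (-0.0830,0.0208)
F = F_att + ΣF_rep = (4.4170,-25.4792)
Δp = p'−p = (0.4417,-2.5479); α = Δx/Fx = (2553/5780) / (2553/578) = 1/10
check: Δy/Fy = (-14727/5780) / (-14727/578) = 1/10 ✓

α = 1/10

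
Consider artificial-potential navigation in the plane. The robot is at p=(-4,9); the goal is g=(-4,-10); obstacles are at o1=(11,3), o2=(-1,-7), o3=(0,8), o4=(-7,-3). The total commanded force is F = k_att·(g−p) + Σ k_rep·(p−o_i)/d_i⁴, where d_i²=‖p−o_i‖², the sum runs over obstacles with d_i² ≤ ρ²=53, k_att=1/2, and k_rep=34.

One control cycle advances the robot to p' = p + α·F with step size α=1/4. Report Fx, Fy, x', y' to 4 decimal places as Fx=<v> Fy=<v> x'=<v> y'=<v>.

F_att = 1/2·(g−p) = 1/2·(0,-19) = (0.0000,-9.5000)
o1: d²=261 > ρ²=53 → inactive
o2: d²=265 > ρ²=53 → inactive
o3: d²=17 ≤ ρ²=53; F_rep = 34·(-4,1)/17² = (-0.4706,0.1176)
o4: d²=153 > ρ²=53 → inactive
F = F_att + ΣF_rep = (-0.4706,-9.3824)
p' = p + 1/4·F = (-4.1176,6.6544)

Fx=-0.4706 Fy=-9.3824 x'=-4.1176 y'=6.6544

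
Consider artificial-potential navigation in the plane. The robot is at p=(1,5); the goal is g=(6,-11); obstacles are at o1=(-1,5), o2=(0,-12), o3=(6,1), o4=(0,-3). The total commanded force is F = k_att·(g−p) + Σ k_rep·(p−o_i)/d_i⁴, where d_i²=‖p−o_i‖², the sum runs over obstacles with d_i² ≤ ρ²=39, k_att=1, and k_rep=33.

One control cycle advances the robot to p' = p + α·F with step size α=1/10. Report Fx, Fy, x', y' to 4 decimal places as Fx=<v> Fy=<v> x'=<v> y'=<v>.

Fx=9.1250 Fy=-16.0000 x'=1.9125 y'=3.4000

F_att = 1·(g−p) = 1·(5,-16) = (5.0000,-16.0000)
o1: d²=4 ≤ ρ²=39; F_rep = 33·(2,0)/4² = (4.1250,0.0000)
o2: d²=290 > ρ²=39 → inactive
o3: d²=41 > ρ²=39 → inactive
o4: d²=65 > ρ²=39 → inactive
F = F_att + ΣF_rep = (9.1250,-16.0000)
p' = p + 1/10·F = (1.9125,3.4000)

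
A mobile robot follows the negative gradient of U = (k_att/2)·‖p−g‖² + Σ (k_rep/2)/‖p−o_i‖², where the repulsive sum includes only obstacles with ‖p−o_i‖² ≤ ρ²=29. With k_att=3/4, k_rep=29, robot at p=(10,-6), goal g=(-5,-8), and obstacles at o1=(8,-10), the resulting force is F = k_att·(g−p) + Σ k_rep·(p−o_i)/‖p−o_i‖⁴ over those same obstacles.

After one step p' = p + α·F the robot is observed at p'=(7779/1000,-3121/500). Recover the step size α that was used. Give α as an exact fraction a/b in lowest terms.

F_att = 3/4·(g−p) = 3/4·(-15,-2) = (-11.2500,-1.5000)
o1: d²=20 ≤ ρ²=29; F_rep = 29·(2,4)/20² = (0.1450,0.2900)
F = F_att + ΣF_rep = (-11.1050,-1.2100)
Δp = p'−p = (-2.2210,-0.2420); α = Δx/Fx = (-2221/1000) / (-2221/200) = 1/5
check: Δy/Fy = (-121/500) / (-121/100) = 1/5 ✓

α = 1/5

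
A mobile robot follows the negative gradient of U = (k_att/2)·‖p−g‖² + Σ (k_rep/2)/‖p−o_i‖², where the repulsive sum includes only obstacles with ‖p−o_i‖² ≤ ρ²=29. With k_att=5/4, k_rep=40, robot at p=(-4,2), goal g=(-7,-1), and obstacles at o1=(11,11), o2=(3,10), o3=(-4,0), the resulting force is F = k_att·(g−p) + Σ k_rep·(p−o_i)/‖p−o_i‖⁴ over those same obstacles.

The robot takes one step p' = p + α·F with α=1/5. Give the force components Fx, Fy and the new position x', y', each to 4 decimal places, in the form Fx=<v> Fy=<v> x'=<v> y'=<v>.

F_att = 5/4·(g−p) = 5/4·(-3,-3) = (-3.7500,-3.7500)
o1: d²=306 > ρ²=29 → inactive
o2: d²=113 > ρ²=29 → inactive
o3: d²=4 ≤ ρ²=29; F_rep = 40·(0,2)/4² = (0.0000,5.0000)
F = F_att + ΣF_rep = (-3.7500,1.2500)
p' = p + 1/5·F = (-4.7500,2.2500)

Fx=-3.7500 Fy=1.2500 x'=-4.7500 y'=2.2500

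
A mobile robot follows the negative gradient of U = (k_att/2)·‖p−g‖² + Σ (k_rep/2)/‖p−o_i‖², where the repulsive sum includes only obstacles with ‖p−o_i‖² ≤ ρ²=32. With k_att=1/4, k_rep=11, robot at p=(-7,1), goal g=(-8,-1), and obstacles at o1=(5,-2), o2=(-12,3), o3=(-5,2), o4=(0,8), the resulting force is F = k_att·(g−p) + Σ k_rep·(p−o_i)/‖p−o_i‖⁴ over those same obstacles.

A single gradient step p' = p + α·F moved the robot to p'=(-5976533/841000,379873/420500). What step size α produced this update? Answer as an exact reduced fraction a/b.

α = 1/10

F_att = 1/4·(g−p) = 1/4·(-1,-2) = (-0.2500,-0.5000)
o1: d²=153 > ρ²=32 → inactive
o2: d²=29 ≤ ρ²=32; F_rep = 11·(5,-2)/29² = (0.0654,-0.0262)
o3: d²=5 ≤ ρ²=32; F_rep = 11·(-2,-1)/5² = (-0.8800,-0.4400)
o4: d²=98 > ρ²=32 → inactive
F = F_att + ΣF_rep = (-1.0646,-0.9662)
Δp = p'−p = (-0.1065,-0.0966); α = Δx/Fx = (-89533/841000) / (-89533/84100) = 1/10
check: Δy/Fy = (-40627/420500) / (-40627/42050) = 1/10 ✓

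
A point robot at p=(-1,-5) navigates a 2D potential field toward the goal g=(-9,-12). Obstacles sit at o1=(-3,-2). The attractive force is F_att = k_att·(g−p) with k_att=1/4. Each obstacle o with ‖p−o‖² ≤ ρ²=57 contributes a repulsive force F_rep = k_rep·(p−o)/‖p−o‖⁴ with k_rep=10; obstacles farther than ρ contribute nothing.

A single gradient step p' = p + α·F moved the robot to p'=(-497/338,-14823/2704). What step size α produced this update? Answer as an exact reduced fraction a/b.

α = 1/4

F_att = 1/4·(g−p) = 1/4·(-8,-7) = (-2.0000,-1.7500)
o1: d²=13 ≤ ρ²=57; F_rep = 10·(2,-3)/13² = (0.1183,-0.1775)
F = F_att + ΣF_rep = (-1.8817,-1.9275)
Δp = p'−p = (-0.4704,-0.4819); α = Δx/Fx = (-159/338) / (-318/169) = 1/4
check: Δy/Fy = (-1303/2704) / (-1303/676) = 1/4 ✓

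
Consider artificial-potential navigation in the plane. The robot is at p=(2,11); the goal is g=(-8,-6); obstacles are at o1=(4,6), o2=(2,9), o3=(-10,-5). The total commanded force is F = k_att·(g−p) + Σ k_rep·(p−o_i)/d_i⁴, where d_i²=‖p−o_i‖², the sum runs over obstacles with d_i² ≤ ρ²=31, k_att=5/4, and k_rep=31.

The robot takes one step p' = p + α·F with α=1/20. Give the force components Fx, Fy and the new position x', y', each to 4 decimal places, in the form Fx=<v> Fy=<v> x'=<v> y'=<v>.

Fx=-12.5737 Fy=-17.1907 x'=1.3713 y'=10.1405

F_att = 5/4·(g−p) = 5/4·(-10,-17) = (-12.5000,-21.2500)
o1: d²=29 ≤ ρ²=31; F_rep = 31·(-2,5)/29² = (-0.0737,0.1843)
o2: d²=4 ≤ ρ²=31; F_rep = 31·(0,2)/4² = (0.0000,3.8750)
o3: d²=400 > ρ²=31 → inactive
F = F_att + ΣF_rep = (-12.5737,-17.1907)
p' = p + 1/20·F = (1.3713,10.1405)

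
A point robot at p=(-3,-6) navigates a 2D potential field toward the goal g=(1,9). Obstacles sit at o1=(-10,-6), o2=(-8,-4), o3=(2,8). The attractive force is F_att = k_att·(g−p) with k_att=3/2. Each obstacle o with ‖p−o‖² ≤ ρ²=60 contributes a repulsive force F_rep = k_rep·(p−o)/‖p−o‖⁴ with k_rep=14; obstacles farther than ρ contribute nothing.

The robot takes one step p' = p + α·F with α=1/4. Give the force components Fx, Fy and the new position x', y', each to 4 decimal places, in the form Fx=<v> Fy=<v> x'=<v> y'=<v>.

Fx=6.1241 Fy=22.4667 x'=-1.4690 y'=-0.3833

F_att = 3/2·(g−p) = 3/2·(4,15) = (6.0000,22.5000)
o1: d²=49 ≤ ρ²=60; F_rep = 14·(7,0)/49² = (0.0408,0.0000)
o2: d²=29 ≤ ρ²=60; F_rep = 14·(5,-2)/29² = (0.0832,-0.0333)
o3: d²=221 > ρ²=60 → inactive
F = F_att + ΣF_rep = (6.1241,22.4667)
p' = p + 1/4·F = (-1.4690,-0.3833)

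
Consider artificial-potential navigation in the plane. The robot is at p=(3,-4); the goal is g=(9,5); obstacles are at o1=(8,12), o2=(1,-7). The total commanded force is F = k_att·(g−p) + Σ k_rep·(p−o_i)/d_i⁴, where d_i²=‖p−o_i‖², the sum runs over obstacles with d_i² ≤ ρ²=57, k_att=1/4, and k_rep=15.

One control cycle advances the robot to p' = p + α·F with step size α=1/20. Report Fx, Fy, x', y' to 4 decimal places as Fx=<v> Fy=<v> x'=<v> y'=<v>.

Fx=1.6775 Fy=2.5163 x'=3.0839 y'=-3.8742

F_att = 1/4·(g−p) = 1/4·(6,9) = (1.5000,2.2500)
o1: d²=281 > ρ²=57 → inactive
o2: d²=13 ≤ ρ²=57; F_rep = 15·(2,3)/13² = (0.1775,0.2663)
F = F_att + ΣF_rep = (1.6775,2.5163)
p' = p + 1/20·F = (3.0839,-3.8742)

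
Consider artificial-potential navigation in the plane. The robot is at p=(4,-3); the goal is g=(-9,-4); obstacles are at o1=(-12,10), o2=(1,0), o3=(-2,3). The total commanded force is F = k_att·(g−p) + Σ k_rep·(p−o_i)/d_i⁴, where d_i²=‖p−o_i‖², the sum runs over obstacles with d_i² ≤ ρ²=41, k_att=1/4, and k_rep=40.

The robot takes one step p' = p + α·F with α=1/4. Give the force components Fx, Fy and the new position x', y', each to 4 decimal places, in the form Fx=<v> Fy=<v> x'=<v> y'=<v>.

F_att = 1/4·(g−p) = 1/4·(-13,-1) = (-3.2500,-0.2500)
o1: d²=425 > ρ²=41 → inactive
o2: d²=18 ≤ ρ²=41; F_rep = 40·(3,-3)/18² = (0.3704,-0.3704)
o3: d²=72 > ρ²=41 → inactive
F = F_att + ΣF_rep = (-2.8796,-0.6204)
p' = p + 1/4·F = (3.2801,-3.1551)

Fx=-2.8796 Fy=-0.6204 x'=3.2801 y'=-3.1551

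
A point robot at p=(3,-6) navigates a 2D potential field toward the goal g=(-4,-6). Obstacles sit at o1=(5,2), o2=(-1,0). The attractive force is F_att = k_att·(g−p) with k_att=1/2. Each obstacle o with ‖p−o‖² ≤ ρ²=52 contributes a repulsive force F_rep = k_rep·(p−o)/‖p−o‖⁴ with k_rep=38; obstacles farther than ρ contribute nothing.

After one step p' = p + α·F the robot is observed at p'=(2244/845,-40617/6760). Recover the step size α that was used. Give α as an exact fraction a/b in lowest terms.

F_att = 1/2·(g−p) = 1/2·(-7,0) = (-3.5000,0.0000)
o1: d²=68 > ρ²=52 → inactive
o2: d²=52 ≤ ρ²=52; F_rep = 38·(4,-6)/52² = (0.0562,-0.0843)
F = F_att + ΣF_rep = (-3.4438,-0.0843)
Δp = p'−p = (-0.3444,-0.0084); α = Δx/Fx = (-291/845) / (-582/169) = 1/10
check: Δy/Fy = (-57/6760) / (-57/676) = 1/10 ✓

α = 1/10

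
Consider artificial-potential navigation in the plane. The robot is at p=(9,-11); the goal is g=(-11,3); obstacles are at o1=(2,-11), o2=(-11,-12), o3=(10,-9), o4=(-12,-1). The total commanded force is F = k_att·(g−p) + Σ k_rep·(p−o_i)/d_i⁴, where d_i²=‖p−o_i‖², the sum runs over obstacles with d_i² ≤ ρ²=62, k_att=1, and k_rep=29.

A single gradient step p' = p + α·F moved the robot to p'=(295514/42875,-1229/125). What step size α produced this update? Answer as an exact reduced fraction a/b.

F_att = 1·(g−p) = 1·(-20,14) = (-20.0000,14.0000)
o1: d²=49 ≤ ρ²=62; F_rep = 29·(7,0)/49² = (0.0845,0.0000)
o2: d²=401 > ρ²=62 → inactive
o3: d²=5 ≤ ρ²=62; F_rep = 29·(-1,-2)/5² = (-1.1600,-2.3200)
o4: d²=541 > ρ²=62 → inactive
F = F_att + ΣF_rep = (-21.0755,11.6800)
Δp = p'−p = (-2.1075,1.1680); α = Δx/Fx = (-90361/42875) / (-180722/8575) = 1/10
check: Δy/Fy = (146/125) / (292/25) = 1/10 ✓

α = 1/10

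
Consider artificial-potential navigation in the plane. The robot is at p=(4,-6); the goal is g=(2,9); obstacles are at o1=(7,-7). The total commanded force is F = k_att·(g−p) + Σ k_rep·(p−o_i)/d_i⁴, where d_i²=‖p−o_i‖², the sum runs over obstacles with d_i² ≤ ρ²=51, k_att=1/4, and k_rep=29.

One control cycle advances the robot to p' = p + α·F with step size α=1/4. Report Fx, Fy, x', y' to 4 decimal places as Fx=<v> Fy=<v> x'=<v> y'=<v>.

Fx=-1.3700 Fy=4.0400 x'=3.6575 y'=-4.9900

F_att = 1/4·(g−p) = 1/4·(-2,15) = (-0.5000,3.7500)
o1: d²=10 ≤ ρ²=51; F_rep = 29·(-3,1)/10² = (-0.8700,0.2900)
F = F_att + ΣF_rep = (-1.3700,4.0400)
p' = p + 1/4·F = (3.6575,-4.9900)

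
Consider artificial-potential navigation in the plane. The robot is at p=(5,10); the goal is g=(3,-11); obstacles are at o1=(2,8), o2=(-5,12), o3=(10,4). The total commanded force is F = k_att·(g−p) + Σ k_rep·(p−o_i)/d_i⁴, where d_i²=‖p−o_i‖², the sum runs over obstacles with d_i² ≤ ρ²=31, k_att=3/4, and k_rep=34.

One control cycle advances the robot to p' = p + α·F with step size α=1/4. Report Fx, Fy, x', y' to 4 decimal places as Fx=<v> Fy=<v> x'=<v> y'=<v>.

Fx=-0.8964 Fy=-15.3476 x'=4.7759 y'=6.1631

F_att = 3/4·(g−p) = 3/4·(-2,-21) = (-1.5000,-15.7500)
o1: d²=13 ≤ ρ²=31; F_rep = 34·(3,2)/13² = (0.6036,0.4024)
o2: d²=104 > ρ²=31 → inactive
o3: d²=61 > ρ²=31 → inactive
F = F_att + ΣF_rep = (-0.8964,-15.3476)
p' = p + 1/4·F = (4.7759,6.1631)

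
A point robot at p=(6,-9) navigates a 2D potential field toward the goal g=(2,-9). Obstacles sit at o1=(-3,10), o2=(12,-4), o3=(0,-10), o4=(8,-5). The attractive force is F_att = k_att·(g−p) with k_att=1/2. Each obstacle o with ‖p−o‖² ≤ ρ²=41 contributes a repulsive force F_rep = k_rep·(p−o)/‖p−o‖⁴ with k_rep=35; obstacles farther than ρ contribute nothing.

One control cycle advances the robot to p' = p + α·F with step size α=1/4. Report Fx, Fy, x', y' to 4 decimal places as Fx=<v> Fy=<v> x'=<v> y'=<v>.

Fx=-2.0216 Fy=-0.3244 x'=5.4946 y'=-9.0811

F_att = 1/2·(g−p) = 1/2·(-4,0) = (-2.0000,0.0000)
o1: d²=442 > ρ²=41 → inactive
o2: d²=61 > ρ²=41 → inactive
o3: d²=37 ≤ ρ²=41; F_rep = 35·(6,1)/37² = (0.1534,0.0256)
o4: d²=20 ≤ ρ²=41; F_rep = 35·(-2,-4)/20² = (-0.1750,-0.3500)
F = F_att + ΣF_rep = (-2.0216,-0.3244)
p' = p + 1/4·F = (5.4946,-9.0811)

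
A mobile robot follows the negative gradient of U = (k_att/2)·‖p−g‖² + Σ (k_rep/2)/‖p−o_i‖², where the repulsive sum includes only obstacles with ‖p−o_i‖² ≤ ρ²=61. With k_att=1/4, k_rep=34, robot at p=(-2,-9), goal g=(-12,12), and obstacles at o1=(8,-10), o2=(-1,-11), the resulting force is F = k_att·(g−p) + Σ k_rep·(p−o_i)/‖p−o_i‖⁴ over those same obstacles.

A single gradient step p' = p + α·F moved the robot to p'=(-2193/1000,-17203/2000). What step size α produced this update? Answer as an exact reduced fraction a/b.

α = 1/20

F_att = 1/4·(g−p) = 1/4·(-10,21) = (-2.5000,5.2500)
o1: d²=101 > ρ²=61 → inactive
o2: d²=5 ≤ ρ²=61; F_rep = 34·(-1,2)/5² = (-1.3600,2.7200)
F = F_att + ΣF_rep = (-3.8600,7.9700)
Δp = p'−p = (-0.1930,0.3985); α = Δx/Fx = (-193/1000) / (-193/50) = 1/20
check: Δy/Fy = (797/2000) / (797/100) = 1/20 ✓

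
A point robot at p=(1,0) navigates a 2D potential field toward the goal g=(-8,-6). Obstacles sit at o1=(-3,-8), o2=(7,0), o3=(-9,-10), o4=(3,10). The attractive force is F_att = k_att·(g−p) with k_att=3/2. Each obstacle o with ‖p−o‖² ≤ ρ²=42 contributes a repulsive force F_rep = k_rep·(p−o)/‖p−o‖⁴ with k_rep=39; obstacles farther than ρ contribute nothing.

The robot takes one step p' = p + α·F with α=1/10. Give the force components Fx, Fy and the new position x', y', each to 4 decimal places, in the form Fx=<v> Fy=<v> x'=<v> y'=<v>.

F_att = 3/2·(g−p) = 3/2·(-9,-6) = (-13.5000,-9.0000)
o1: d²=80 > ρ²=42 → inactive
o2: d²=36 ≤ ρ²=42; F_rep = 39·(-6,0)/36² = (-0.1806,0.0000)
o3: d²=200 > ρ²=42 → inactive
o4: d²=104 > ρ²=42 → inactive
F = F_att + ΣF_rep = (-13.6806,-9.0000)
p' = p + 1/10·F = (-0.3681,-0.9000)

Fx=-13.6806 Fy=-9.0000 x'=-0.3681 y'=-0.9000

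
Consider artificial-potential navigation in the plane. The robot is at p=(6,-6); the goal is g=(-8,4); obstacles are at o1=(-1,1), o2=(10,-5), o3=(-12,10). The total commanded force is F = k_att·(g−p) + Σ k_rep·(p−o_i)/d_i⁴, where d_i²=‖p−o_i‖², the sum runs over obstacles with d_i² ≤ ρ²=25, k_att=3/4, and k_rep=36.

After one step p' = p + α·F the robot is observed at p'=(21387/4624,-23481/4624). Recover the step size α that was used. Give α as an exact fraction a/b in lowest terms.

α = 1/8

F_att = 3/4·(g−p) = 3/4·(-14,10) = (-10.5000,7.5000)
o1: d²=98 > ρ²=25 → inactive
o2: d²=17 ≤ ρ²=25; F_rep = 36·(-4,-1)/17² = (-0.4983,-0.1246)
o3: d²=580 > ρ²=25 → inactive
F = F_att + ΣF_rep = (-10.9983,7.3754)
Δp = p'−p = (-1.3748,0.9219); α = Δx/Fx = (-6357/4624) / (-6357/578) = 1/8
check: Δy/Fy = (4263/4624) / (4263/578) = 1/8 ✓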